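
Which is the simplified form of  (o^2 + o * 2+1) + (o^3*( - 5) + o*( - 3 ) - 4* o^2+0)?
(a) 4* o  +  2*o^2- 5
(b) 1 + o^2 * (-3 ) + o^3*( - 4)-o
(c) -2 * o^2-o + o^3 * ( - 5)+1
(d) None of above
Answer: d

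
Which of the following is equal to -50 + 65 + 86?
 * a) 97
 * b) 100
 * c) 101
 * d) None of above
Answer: c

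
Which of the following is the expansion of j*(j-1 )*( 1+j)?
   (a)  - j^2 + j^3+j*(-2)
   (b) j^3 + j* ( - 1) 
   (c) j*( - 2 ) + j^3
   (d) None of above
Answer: b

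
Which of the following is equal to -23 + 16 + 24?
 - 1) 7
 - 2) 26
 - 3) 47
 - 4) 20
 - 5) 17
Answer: 5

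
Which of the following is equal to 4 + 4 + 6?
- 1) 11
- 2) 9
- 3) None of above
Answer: 3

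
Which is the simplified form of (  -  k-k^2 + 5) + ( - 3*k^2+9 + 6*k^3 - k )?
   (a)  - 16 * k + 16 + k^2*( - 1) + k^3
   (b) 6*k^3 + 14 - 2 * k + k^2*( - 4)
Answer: b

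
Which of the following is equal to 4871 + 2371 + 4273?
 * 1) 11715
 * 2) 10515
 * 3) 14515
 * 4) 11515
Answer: 4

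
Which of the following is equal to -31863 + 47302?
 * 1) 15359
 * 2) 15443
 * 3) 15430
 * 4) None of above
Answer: 4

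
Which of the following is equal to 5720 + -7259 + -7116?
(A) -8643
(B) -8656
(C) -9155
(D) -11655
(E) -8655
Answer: E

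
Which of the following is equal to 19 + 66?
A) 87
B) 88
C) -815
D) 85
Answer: D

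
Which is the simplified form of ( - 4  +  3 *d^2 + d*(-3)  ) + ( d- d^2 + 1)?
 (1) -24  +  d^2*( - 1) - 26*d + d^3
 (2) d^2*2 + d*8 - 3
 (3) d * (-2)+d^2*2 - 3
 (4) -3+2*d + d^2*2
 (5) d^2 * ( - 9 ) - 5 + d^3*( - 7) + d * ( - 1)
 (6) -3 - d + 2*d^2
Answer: 3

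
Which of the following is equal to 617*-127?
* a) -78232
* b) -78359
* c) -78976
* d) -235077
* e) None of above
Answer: b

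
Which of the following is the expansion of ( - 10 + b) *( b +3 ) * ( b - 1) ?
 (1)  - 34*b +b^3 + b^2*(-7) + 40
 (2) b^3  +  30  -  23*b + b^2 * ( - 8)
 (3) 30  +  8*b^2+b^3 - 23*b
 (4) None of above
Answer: 2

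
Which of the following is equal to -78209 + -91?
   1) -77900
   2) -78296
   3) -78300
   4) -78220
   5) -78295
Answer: 3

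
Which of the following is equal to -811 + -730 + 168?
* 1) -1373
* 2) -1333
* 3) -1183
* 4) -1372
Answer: 1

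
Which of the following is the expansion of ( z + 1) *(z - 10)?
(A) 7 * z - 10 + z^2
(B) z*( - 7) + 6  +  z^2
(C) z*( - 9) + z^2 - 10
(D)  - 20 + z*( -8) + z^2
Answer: C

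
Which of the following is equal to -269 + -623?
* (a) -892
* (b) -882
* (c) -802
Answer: a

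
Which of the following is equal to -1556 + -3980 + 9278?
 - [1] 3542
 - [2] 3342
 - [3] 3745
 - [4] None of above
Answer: 4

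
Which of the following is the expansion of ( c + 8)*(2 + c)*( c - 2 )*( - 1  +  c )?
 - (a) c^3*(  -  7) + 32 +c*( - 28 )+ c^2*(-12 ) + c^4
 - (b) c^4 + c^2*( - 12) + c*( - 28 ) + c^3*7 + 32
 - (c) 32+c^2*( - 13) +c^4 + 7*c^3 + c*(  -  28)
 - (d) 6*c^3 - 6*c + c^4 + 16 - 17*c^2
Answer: b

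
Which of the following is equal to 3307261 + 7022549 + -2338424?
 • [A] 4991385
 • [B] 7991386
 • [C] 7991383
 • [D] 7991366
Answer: B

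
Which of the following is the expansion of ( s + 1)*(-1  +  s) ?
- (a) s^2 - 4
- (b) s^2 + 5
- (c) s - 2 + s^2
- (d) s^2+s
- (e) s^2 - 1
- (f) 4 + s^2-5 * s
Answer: e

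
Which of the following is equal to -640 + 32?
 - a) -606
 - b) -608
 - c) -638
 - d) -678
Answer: b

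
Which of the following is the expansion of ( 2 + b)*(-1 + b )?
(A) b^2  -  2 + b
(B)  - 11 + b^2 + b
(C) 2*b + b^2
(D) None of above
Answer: A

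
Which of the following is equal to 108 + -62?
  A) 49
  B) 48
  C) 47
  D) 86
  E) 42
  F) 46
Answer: F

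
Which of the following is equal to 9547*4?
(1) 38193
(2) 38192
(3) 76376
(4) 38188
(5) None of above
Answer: 4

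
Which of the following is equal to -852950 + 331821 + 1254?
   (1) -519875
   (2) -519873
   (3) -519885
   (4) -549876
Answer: 1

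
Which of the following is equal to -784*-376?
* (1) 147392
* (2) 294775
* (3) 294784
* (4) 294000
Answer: 3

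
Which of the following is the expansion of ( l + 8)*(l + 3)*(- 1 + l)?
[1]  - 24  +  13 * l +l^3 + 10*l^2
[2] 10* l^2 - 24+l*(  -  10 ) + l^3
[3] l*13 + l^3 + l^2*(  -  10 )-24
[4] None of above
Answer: 1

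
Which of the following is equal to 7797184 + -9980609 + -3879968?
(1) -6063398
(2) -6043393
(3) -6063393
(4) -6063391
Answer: 3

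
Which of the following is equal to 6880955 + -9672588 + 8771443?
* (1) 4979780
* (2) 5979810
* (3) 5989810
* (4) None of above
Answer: 2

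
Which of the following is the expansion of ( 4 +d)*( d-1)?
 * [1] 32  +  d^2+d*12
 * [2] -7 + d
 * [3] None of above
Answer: 3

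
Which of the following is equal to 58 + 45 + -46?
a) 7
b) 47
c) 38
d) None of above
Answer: d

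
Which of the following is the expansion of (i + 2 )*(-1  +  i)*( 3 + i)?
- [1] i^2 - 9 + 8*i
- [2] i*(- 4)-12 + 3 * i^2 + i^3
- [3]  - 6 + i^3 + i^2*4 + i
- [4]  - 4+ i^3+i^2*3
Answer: 3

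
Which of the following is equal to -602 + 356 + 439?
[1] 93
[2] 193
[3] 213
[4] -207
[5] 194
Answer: 2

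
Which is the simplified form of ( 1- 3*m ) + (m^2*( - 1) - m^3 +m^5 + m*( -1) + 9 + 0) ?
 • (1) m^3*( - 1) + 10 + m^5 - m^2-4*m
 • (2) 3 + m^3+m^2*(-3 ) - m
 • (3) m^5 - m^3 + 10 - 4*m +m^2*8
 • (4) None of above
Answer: 1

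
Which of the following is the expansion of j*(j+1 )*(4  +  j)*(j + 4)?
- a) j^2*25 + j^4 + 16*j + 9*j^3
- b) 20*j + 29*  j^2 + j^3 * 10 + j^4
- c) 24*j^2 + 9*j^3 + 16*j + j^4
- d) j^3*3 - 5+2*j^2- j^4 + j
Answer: c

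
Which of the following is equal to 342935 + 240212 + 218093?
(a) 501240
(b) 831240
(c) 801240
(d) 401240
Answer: c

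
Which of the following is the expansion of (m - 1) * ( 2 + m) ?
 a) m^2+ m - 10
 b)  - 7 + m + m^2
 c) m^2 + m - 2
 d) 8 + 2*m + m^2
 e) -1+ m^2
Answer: c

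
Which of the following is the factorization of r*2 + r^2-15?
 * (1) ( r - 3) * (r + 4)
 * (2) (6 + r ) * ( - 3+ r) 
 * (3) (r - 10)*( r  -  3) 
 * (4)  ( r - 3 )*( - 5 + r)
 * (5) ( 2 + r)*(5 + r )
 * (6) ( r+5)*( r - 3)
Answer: 6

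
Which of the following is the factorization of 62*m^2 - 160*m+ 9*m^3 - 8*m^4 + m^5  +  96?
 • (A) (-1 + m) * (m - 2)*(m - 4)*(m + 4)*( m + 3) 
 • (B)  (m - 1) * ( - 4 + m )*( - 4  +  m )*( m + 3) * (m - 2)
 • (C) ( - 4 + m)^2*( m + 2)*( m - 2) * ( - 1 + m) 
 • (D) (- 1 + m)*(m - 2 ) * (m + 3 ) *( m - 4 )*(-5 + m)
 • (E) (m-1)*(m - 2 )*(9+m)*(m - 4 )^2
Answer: B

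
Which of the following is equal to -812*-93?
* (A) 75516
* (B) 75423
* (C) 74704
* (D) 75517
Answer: A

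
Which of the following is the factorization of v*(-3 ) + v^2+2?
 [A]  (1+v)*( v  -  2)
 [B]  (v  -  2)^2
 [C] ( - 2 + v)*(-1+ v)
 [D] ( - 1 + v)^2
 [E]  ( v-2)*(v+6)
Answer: C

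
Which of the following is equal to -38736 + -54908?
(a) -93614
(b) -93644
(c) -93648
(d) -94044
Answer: b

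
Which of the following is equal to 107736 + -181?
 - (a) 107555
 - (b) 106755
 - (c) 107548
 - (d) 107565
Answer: a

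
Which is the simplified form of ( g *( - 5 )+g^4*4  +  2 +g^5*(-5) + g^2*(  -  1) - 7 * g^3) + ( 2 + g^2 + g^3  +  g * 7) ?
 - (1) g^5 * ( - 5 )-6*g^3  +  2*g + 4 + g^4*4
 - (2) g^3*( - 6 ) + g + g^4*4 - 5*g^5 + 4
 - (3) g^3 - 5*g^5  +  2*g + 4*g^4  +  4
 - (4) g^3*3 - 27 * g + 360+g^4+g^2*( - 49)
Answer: 1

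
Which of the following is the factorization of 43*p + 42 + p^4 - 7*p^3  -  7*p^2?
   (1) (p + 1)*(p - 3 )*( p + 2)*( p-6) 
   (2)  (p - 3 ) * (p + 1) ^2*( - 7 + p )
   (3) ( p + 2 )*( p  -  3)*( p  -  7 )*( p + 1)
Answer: 3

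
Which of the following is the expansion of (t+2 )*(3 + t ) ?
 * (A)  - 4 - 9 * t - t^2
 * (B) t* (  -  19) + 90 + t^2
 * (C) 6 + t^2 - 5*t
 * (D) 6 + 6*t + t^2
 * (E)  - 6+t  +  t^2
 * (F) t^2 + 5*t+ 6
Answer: F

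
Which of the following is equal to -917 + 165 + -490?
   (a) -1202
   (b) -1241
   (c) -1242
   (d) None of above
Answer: c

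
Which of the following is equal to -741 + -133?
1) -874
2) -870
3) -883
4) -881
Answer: 1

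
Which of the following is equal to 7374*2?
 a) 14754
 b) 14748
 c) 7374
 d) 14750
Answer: b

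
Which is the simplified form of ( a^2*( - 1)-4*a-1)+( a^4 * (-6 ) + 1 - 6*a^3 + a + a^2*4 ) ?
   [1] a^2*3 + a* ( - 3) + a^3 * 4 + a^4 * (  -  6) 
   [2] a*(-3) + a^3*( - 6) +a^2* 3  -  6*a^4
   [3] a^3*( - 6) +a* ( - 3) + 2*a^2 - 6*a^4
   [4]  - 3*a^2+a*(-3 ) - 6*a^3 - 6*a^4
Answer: 2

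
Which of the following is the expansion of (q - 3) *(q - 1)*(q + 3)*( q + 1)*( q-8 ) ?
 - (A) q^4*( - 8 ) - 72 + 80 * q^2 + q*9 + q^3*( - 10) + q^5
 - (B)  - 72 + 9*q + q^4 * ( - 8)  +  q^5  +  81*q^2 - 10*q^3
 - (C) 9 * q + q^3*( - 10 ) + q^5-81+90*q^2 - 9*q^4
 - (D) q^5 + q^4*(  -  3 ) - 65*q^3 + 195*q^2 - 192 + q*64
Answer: A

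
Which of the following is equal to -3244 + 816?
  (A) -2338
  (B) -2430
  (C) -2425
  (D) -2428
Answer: D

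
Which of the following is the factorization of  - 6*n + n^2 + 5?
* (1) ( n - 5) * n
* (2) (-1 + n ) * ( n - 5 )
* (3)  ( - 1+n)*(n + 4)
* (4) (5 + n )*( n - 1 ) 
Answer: 2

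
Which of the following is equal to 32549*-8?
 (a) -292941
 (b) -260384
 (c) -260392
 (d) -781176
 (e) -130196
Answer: c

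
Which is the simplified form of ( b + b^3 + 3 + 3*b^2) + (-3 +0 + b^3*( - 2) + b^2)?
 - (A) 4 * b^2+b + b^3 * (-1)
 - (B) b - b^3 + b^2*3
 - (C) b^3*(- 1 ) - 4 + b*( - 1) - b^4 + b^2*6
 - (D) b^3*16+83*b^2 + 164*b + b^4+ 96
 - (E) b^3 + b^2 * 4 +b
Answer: A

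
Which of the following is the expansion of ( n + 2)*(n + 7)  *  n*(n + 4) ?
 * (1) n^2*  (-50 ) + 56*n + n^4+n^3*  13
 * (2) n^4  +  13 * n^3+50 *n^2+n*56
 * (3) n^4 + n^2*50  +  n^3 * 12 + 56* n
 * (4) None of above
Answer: 2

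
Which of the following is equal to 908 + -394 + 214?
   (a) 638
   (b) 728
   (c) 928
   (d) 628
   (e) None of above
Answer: b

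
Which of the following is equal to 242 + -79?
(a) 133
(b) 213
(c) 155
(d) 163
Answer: d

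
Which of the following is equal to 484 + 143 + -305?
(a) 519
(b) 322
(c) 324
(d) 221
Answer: b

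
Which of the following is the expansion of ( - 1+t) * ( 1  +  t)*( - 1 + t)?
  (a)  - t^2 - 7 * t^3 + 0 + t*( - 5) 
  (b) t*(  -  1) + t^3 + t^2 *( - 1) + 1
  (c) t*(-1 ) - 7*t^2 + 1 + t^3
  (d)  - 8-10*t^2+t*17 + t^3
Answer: b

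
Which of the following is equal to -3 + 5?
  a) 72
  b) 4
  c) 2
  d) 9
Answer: c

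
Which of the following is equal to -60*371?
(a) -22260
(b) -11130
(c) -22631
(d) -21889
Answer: a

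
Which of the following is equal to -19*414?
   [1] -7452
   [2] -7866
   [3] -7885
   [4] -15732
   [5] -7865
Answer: 2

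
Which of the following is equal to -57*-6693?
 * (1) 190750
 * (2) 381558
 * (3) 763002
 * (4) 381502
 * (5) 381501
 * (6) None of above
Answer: 5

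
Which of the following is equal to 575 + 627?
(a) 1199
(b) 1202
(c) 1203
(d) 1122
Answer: b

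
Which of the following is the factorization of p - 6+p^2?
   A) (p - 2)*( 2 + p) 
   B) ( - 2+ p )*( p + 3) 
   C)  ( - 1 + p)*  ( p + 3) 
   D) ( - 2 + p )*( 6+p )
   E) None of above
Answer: B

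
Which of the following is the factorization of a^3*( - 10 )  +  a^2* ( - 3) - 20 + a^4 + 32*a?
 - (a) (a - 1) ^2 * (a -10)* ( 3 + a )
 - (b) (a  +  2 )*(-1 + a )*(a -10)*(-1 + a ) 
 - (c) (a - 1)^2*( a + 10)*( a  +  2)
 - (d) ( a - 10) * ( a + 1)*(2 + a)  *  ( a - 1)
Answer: b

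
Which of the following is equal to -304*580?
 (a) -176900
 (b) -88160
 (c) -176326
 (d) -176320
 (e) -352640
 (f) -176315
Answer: d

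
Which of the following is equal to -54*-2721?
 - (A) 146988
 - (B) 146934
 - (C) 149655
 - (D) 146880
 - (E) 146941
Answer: B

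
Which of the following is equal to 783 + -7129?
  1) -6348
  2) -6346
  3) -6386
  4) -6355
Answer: 2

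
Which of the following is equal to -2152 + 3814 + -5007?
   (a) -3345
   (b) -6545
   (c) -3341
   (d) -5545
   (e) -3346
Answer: a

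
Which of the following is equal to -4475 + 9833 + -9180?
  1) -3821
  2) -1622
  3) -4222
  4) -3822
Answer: 4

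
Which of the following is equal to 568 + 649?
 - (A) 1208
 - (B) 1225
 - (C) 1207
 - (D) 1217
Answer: D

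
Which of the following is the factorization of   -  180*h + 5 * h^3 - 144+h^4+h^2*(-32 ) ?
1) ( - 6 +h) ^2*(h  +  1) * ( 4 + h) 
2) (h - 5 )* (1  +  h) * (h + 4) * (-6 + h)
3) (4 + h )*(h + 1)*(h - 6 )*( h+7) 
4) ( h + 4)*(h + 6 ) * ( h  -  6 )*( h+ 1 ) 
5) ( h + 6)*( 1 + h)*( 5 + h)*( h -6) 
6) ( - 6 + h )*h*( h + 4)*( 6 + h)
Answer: 4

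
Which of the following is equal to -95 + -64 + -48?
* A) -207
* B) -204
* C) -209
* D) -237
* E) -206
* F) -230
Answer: A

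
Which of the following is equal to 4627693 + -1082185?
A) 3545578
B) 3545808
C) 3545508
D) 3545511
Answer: C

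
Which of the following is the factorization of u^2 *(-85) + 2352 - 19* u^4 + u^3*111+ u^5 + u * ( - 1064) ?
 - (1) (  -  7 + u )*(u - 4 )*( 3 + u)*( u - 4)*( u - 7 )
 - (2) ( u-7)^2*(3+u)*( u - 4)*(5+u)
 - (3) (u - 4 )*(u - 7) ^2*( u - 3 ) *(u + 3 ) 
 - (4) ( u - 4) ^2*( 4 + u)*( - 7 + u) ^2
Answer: 1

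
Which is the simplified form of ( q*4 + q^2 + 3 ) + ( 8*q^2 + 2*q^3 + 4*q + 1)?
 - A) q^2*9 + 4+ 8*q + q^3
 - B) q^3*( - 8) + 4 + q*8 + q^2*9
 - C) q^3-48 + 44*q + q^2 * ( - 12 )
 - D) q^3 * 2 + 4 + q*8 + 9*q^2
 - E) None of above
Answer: D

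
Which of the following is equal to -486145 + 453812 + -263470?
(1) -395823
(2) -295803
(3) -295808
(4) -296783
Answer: 2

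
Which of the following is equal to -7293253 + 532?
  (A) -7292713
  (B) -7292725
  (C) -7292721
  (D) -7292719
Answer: C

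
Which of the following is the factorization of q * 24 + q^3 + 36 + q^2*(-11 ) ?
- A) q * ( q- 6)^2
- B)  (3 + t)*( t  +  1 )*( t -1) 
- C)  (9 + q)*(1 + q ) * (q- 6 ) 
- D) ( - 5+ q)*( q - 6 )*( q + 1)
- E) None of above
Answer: E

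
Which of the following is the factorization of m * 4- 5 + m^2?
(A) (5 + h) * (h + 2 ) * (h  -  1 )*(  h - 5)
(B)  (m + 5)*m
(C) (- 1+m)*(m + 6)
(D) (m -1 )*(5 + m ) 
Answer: D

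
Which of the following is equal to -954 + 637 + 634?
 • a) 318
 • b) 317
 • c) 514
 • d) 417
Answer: b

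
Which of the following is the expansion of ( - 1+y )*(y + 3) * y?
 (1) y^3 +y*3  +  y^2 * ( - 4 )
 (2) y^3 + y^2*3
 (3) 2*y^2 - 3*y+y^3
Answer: 3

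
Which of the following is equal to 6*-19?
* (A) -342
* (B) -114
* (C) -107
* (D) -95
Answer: B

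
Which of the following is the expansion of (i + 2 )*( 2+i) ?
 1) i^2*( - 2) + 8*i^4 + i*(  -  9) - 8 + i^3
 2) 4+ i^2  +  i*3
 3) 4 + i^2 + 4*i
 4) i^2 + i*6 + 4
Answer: 3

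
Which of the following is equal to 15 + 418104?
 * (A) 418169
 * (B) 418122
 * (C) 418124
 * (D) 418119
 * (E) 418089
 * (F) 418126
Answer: D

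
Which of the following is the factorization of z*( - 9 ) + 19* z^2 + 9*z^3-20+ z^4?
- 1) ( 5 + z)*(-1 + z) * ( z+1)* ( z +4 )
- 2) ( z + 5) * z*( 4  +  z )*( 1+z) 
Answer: 1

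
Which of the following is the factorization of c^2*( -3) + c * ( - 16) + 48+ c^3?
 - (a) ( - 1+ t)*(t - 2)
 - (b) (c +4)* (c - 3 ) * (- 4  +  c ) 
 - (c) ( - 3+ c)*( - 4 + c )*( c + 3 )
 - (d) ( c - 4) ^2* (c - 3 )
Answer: b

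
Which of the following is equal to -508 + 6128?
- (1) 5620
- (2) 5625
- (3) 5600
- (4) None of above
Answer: 1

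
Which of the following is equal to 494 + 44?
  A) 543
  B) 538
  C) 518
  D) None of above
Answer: B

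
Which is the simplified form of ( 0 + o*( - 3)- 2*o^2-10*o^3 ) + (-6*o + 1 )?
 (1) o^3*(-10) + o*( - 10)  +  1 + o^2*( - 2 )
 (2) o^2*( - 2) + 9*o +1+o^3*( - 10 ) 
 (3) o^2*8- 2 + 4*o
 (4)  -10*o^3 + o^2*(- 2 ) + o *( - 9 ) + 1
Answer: 4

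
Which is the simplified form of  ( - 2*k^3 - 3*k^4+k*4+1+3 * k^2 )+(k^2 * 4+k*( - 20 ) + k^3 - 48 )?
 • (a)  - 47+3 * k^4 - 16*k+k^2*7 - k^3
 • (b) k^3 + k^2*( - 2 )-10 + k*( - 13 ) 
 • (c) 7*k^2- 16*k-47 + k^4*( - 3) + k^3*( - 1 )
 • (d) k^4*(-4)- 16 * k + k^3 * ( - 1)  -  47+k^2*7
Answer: c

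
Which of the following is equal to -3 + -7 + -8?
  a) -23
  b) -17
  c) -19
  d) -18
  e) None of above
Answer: d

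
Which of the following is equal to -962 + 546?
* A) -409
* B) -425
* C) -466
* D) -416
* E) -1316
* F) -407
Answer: D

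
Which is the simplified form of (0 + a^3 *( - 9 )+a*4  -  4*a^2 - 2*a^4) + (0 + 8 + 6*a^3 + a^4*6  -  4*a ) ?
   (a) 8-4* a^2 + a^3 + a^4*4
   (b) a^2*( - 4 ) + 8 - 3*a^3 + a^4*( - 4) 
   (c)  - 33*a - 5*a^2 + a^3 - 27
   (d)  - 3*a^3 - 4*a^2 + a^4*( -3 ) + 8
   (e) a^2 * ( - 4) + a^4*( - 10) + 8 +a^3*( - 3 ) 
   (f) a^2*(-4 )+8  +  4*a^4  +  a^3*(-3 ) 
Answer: f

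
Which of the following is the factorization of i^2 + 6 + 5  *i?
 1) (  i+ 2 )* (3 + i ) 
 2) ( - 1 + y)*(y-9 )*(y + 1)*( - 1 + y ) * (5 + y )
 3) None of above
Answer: 1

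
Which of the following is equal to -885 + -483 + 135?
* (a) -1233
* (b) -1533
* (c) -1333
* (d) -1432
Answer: a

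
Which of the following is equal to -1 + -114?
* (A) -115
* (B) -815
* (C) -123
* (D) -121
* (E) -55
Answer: A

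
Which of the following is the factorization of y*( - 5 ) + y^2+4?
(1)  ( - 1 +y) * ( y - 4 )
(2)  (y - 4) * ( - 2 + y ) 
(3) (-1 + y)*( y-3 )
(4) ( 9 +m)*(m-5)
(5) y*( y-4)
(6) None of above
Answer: 1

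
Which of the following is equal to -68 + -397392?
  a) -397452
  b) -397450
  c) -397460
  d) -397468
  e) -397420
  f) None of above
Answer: c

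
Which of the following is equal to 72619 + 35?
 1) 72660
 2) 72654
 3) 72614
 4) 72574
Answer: 2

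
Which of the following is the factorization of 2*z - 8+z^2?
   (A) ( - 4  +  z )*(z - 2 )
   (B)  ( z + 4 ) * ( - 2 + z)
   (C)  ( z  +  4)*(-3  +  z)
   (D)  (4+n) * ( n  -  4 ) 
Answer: B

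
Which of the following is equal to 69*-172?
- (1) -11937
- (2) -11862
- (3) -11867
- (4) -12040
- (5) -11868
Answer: 5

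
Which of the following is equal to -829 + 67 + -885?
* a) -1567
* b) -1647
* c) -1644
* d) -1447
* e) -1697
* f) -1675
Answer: b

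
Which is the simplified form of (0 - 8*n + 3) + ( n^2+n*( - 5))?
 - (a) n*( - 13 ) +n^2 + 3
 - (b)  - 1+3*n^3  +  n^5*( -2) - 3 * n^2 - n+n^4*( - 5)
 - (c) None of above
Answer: a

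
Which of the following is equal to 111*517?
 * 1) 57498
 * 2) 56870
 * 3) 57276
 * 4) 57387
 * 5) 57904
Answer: 4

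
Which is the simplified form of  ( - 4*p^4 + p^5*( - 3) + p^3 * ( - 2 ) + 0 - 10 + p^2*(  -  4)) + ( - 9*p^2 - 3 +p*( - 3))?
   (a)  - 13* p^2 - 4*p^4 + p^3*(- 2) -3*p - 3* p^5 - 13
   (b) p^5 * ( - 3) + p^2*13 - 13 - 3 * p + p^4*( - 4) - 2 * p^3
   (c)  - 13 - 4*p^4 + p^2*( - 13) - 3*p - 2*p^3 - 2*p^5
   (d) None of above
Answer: a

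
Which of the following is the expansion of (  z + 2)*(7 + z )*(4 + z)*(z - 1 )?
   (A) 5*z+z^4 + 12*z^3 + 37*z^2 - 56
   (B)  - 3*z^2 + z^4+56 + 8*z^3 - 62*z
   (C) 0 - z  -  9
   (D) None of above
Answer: D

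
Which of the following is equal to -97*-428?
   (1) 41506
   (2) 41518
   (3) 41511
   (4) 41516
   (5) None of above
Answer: 4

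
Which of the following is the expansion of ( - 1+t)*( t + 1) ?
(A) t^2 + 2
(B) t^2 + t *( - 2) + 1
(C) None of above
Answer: C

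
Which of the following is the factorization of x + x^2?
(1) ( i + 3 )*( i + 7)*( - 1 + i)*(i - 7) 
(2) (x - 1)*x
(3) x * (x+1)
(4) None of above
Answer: 3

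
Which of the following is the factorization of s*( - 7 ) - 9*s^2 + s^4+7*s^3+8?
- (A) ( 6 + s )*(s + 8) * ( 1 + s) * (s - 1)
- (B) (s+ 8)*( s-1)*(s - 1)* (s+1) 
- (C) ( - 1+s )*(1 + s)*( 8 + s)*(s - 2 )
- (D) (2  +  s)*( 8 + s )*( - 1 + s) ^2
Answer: B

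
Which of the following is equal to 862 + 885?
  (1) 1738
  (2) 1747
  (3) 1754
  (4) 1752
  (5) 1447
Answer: 2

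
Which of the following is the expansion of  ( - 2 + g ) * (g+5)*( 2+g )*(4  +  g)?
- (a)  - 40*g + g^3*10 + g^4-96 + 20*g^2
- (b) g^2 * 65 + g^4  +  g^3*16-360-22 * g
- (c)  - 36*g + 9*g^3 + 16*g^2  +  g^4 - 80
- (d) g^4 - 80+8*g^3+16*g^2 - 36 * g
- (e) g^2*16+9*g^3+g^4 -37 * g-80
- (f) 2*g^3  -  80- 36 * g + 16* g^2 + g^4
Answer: c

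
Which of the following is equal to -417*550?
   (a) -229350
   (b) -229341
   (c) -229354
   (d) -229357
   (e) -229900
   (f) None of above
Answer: a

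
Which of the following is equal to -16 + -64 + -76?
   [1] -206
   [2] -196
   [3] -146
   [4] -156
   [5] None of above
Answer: 4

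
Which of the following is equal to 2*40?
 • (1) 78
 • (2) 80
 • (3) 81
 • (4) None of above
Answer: 2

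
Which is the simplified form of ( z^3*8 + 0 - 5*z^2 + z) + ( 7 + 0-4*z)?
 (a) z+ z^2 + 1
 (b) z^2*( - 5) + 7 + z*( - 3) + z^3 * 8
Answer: b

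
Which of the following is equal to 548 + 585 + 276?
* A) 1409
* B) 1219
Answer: A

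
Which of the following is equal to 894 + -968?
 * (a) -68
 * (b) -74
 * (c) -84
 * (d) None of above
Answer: b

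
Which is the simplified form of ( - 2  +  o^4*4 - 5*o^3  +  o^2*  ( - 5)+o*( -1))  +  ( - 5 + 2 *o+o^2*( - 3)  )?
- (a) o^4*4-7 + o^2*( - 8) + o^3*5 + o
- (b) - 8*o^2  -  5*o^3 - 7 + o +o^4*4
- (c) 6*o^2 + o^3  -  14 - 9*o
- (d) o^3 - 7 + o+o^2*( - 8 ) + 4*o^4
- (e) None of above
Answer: b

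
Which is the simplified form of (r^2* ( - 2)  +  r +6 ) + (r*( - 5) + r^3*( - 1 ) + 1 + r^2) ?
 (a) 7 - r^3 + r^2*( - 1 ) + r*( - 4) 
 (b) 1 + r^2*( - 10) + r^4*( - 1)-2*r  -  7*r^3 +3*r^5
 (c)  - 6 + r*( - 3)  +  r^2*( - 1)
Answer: a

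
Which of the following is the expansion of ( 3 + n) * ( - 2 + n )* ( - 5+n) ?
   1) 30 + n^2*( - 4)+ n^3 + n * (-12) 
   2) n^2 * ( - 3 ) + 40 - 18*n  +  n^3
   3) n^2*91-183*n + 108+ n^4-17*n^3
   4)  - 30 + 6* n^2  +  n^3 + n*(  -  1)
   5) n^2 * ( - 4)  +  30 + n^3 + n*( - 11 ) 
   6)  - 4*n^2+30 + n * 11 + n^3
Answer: 5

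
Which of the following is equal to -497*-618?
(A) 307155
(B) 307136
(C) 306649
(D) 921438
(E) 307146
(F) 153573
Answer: E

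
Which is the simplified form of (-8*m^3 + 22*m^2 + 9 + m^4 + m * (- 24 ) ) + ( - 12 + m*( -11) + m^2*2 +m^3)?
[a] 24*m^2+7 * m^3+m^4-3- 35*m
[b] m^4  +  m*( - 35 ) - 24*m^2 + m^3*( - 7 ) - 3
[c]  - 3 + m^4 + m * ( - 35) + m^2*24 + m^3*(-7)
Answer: c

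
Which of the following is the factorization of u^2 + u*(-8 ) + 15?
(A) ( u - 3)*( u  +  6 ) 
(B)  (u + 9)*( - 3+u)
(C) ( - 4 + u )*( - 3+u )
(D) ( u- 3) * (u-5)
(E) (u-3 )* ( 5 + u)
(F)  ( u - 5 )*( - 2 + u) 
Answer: D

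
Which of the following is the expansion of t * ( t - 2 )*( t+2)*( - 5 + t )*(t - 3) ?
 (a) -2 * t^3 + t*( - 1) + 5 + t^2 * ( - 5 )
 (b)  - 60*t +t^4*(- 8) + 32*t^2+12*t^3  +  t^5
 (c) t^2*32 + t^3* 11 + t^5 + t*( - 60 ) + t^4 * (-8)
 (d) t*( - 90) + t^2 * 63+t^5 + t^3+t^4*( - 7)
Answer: c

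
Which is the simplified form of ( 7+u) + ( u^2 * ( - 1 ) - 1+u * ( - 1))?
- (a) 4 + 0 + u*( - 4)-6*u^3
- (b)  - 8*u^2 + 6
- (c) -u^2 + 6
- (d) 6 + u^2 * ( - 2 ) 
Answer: c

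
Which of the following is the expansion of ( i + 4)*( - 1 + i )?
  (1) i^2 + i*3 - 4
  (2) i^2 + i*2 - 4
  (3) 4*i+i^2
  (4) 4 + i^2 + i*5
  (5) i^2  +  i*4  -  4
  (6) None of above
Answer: 1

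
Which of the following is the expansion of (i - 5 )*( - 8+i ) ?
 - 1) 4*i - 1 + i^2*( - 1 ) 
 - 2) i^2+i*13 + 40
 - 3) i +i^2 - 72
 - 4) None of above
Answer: 4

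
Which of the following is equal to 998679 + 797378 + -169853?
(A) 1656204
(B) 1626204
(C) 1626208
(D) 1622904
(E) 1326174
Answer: B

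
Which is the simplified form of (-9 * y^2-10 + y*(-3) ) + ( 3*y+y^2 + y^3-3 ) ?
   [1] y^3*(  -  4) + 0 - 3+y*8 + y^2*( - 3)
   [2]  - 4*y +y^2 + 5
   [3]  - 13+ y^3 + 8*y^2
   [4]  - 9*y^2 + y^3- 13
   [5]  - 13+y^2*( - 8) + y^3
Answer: 5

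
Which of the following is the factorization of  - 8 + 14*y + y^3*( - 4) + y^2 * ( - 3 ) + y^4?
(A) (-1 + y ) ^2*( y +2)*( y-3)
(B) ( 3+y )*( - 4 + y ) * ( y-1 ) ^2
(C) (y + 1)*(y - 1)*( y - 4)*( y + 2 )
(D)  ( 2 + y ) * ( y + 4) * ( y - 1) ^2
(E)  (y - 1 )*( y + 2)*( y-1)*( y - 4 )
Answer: E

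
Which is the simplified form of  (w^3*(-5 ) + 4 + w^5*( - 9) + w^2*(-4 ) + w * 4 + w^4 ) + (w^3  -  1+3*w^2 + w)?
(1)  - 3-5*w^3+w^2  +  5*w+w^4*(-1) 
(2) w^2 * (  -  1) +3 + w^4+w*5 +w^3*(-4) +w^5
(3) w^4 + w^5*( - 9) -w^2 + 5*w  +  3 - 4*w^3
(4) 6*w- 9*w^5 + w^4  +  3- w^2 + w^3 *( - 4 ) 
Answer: 3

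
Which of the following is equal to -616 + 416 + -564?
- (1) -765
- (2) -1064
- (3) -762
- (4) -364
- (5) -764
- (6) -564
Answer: 5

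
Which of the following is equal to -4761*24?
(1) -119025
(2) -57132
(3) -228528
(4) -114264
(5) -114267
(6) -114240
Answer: 4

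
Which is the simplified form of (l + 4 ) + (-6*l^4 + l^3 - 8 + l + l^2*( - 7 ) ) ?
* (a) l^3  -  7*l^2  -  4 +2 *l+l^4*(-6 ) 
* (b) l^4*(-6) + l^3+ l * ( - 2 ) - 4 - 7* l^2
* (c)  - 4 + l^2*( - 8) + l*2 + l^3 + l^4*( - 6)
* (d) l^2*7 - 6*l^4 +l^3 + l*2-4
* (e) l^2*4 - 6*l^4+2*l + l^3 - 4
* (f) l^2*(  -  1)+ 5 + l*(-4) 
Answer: a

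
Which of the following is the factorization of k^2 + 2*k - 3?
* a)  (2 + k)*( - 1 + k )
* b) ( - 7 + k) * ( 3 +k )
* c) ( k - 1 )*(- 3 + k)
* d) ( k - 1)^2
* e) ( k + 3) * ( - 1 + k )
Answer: e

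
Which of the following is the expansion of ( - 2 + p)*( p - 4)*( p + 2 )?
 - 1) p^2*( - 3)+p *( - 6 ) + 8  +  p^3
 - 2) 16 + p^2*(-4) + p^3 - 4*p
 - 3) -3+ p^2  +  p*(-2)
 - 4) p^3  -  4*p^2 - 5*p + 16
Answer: 2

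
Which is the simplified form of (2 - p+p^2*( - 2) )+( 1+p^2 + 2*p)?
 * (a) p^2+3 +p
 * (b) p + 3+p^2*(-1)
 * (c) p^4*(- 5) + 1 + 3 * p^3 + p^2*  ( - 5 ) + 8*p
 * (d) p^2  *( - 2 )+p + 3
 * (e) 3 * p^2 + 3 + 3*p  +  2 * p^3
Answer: b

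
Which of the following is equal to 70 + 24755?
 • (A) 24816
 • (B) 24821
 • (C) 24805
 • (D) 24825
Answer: D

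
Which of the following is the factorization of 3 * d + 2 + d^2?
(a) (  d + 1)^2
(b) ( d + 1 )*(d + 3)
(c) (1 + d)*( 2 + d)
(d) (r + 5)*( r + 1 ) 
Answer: c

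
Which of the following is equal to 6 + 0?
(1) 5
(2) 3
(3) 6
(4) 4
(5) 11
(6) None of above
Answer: 3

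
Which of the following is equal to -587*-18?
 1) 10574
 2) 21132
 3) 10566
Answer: 3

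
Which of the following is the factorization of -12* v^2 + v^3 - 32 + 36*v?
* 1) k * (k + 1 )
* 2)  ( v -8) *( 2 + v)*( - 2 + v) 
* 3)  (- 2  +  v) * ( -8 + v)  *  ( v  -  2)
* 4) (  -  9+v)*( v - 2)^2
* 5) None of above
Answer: 3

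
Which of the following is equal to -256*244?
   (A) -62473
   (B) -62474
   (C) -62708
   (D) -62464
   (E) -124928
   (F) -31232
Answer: D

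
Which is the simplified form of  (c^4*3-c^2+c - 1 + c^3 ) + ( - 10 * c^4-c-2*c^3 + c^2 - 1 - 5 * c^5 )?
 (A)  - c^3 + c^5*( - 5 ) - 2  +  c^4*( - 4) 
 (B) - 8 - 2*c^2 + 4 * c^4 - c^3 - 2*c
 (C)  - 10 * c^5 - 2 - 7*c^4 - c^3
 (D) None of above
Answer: D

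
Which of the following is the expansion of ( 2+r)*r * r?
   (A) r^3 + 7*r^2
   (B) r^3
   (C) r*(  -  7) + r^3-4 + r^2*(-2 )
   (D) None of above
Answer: D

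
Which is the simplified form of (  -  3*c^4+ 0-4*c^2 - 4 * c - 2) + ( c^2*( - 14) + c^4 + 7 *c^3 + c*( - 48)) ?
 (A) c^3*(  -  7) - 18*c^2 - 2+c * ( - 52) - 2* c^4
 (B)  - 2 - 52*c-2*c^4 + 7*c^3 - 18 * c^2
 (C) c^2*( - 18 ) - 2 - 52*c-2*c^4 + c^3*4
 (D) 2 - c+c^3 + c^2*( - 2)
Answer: B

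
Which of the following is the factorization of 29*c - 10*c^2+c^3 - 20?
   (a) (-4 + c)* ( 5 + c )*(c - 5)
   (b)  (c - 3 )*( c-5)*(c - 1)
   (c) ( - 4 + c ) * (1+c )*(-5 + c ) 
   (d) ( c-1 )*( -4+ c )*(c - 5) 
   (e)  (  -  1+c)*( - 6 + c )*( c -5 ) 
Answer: d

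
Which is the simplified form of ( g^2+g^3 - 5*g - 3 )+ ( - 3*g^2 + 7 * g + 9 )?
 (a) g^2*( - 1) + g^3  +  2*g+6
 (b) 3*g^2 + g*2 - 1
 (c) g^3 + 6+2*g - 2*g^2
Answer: c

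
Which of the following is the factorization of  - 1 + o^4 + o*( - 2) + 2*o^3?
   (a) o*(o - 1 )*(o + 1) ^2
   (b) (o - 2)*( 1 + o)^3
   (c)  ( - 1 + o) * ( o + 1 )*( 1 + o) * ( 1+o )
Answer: c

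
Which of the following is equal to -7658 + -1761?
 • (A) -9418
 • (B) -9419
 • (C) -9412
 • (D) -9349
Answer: B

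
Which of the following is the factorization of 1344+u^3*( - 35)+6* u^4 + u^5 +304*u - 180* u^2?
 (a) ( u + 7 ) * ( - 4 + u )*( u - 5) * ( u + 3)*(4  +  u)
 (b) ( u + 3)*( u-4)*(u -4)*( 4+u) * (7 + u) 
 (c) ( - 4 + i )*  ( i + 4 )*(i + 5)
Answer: b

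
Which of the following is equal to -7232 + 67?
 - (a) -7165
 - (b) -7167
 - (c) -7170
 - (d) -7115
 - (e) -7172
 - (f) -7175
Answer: a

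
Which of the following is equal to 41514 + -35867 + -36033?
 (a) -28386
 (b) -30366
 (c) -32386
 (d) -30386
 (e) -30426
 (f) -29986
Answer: d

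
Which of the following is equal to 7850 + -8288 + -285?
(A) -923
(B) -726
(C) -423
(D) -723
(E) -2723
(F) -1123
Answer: D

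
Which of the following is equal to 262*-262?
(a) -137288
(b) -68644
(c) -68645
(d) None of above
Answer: b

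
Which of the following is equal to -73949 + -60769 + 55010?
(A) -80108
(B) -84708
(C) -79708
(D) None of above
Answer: C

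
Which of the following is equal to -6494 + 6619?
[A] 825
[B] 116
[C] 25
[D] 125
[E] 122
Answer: D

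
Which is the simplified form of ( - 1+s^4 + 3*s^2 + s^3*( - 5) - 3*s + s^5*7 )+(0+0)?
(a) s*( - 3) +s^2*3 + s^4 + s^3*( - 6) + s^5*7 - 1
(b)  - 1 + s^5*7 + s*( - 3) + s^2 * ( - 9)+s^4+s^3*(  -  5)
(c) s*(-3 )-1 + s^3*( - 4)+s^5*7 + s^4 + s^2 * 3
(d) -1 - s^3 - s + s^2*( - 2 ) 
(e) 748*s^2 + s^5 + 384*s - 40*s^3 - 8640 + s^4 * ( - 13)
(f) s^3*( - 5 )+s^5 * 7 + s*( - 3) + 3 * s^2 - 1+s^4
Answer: f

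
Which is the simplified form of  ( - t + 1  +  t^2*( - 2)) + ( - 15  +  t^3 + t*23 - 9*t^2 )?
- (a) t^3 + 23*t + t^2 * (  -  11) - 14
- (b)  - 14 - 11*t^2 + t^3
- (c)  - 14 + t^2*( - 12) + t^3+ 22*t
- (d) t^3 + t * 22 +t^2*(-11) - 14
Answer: d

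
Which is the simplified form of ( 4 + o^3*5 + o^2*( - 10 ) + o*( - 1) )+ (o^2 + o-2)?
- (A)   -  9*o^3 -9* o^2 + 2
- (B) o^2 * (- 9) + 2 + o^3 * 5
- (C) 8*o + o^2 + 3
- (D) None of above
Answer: B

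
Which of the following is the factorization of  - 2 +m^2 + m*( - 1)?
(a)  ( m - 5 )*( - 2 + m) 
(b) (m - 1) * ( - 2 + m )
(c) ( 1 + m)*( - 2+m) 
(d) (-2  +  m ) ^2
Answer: c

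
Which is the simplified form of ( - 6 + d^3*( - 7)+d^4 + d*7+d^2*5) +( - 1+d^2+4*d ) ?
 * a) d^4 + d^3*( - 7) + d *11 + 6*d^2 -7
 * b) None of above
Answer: a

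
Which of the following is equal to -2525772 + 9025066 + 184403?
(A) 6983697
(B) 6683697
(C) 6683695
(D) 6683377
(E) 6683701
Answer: B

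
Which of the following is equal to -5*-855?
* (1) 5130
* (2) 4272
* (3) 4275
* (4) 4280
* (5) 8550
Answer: 3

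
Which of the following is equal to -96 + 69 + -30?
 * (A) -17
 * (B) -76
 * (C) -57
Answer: C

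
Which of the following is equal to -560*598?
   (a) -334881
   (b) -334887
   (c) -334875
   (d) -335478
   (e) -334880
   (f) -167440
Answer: e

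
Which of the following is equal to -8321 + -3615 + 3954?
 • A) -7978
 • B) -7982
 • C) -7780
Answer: B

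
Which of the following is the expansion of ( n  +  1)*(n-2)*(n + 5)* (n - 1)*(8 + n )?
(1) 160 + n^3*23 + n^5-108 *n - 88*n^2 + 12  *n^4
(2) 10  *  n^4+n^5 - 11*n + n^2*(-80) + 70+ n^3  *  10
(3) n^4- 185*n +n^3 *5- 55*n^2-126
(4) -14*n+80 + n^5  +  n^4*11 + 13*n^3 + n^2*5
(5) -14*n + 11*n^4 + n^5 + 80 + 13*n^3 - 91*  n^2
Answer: 5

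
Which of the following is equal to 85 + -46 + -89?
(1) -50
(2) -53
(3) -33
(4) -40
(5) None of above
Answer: 1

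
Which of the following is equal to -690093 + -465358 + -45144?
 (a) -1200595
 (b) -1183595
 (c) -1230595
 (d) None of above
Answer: a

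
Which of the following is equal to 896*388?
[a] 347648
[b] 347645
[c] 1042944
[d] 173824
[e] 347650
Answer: a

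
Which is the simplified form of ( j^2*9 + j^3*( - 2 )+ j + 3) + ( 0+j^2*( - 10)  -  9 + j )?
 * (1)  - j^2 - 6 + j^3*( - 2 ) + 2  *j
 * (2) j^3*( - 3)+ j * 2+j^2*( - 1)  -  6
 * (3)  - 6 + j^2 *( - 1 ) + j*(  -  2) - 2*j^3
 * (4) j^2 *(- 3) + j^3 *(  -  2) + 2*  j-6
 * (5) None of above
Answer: 1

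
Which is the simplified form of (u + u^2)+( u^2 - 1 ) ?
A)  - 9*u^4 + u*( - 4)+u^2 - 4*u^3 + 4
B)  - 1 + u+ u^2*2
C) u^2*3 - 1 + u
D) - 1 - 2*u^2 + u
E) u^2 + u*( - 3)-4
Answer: B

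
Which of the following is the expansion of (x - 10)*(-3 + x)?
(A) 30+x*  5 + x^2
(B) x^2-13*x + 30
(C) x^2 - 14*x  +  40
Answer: B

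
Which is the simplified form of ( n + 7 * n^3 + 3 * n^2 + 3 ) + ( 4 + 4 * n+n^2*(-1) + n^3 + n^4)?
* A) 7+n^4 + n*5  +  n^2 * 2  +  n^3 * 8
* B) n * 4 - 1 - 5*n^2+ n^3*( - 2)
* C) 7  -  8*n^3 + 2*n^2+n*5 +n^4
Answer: A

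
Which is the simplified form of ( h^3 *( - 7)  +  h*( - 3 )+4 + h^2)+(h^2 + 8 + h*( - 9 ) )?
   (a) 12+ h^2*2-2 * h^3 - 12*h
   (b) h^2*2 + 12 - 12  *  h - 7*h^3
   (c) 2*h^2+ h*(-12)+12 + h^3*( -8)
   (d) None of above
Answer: b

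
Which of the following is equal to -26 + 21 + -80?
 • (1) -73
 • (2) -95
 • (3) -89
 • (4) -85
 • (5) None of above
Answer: 4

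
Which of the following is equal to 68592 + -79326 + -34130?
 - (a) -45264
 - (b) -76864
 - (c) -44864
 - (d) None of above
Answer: c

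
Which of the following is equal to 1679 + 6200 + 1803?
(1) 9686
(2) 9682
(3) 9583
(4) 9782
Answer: 2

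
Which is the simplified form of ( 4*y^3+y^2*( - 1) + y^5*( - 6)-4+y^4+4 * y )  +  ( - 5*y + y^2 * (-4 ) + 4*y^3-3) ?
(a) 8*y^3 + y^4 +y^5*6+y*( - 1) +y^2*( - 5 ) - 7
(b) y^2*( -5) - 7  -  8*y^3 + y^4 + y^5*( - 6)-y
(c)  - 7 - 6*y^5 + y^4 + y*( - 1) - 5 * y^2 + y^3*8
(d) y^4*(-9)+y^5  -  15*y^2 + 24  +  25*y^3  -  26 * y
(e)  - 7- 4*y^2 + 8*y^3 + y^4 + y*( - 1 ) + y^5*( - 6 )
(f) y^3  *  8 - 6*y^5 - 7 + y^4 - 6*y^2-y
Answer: c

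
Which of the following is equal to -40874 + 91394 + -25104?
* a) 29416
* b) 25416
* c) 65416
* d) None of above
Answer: b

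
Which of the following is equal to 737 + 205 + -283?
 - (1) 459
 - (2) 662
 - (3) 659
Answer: 3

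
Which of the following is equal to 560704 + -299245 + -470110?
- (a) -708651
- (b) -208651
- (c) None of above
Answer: b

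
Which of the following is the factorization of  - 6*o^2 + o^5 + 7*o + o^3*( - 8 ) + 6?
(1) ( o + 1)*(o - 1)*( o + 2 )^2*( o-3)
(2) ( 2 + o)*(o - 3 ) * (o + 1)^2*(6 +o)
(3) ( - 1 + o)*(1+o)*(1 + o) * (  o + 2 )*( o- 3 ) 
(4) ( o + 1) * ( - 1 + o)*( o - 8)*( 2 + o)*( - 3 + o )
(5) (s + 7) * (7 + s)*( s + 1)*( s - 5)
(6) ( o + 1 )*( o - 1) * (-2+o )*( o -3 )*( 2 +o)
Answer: 3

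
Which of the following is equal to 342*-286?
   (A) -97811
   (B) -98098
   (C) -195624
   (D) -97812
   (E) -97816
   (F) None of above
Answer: D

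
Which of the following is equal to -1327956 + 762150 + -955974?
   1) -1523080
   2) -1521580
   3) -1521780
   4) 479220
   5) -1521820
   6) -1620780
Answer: 3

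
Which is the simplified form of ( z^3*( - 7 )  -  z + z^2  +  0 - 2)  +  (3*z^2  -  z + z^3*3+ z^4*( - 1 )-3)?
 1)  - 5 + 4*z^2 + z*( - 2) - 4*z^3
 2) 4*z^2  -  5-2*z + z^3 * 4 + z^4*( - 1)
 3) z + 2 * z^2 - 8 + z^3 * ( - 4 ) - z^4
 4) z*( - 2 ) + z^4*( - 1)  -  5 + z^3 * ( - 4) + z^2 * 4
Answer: 4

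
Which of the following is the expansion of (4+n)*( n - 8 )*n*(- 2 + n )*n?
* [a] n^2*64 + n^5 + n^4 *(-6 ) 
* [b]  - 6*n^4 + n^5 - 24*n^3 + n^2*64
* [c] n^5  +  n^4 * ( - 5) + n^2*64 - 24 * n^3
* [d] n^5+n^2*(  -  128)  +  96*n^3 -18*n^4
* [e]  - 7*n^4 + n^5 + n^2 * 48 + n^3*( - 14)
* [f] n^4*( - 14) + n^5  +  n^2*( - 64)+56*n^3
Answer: b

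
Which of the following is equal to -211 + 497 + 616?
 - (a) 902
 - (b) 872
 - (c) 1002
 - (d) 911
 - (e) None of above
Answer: a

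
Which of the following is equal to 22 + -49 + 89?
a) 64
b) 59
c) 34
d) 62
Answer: d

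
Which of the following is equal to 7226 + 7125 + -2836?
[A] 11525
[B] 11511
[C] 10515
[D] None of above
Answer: D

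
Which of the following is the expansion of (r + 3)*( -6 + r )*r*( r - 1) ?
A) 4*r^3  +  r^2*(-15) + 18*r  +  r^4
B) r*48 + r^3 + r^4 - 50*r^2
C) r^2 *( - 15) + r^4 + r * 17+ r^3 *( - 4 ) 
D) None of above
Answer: D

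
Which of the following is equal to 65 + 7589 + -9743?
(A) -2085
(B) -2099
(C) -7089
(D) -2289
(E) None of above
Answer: E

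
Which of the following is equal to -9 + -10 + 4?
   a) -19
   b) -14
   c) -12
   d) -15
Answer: d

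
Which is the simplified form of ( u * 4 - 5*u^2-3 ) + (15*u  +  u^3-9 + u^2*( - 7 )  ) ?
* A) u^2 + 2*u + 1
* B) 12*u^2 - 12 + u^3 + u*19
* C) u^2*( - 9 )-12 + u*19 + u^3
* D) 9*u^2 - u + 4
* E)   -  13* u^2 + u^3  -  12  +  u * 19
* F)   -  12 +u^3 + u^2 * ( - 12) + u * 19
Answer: F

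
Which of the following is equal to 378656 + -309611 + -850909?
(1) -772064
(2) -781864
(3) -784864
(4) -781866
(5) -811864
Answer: 2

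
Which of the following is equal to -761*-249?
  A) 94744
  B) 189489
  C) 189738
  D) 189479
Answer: B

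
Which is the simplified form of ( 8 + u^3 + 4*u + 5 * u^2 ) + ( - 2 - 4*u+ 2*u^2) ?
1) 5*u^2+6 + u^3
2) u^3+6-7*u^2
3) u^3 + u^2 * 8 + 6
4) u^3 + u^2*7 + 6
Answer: 4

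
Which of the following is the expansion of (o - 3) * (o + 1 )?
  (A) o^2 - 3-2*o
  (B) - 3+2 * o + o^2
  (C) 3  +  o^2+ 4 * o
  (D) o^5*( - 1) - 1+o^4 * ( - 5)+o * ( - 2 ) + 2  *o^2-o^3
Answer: A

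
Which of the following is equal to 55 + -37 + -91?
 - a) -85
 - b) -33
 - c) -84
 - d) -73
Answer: d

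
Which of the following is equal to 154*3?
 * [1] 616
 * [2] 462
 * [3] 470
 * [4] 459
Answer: 2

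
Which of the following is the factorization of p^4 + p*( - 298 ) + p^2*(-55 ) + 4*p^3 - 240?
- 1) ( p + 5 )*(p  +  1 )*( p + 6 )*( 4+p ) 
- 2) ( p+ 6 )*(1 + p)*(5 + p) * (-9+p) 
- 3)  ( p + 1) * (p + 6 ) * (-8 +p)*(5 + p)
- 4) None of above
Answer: 3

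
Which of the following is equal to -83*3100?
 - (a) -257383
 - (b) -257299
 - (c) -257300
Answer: c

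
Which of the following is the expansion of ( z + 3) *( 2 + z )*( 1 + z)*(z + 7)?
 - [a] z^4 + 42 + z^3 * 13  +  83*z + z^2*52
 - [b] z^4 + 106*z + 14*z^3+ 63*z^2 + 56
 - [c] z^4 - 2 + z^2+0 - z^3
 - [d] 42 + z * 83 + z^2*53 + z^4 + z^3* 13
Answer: d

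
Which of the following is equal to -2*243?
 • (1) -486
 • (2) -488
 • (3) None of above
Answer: 1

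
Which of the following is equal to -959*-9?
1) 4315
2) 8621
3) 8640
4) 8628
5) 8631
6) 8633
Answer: 5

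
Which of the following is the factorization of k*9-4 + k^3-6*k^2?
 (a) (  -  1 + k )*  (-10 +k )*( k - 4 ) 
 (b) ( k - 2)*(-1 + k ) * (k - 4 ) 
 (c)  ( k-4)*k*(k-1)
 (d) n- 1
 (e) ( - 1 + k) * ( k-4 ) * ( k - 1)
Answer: e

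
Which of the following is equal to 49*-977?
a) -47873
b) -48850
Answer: a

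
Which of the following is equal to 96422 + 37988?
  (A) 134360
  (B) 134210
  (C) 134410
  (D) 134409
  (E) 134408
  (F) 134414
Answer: C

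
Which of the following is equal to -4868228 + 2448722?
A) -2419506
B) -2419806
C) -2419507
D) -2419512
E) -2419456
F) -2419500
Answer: A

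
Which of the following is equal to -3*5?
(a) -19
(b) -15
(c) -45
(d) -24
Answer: b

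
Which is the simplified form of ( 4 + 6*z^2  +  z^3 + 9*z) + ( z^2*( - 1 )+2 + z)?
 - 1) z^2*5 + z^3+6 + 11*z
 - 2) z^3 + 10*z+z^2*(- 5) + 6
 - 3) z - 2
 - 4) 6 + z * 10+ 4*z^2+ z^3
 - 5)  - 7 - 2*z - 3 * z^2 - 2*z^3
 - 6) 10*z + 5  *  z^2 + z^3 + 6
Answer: 6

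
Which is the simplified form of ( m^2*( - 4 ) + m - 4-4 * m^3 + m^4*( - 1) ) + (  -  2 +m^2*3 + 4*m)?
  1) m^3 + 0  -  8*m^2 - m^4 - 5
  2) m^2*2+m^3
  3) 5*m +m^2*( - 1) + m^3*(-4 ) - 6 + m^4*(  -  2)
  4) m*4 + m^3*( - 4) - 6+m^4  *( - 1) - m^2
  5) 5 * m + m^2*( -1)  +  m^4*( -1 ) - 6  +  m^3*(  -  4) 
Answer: 5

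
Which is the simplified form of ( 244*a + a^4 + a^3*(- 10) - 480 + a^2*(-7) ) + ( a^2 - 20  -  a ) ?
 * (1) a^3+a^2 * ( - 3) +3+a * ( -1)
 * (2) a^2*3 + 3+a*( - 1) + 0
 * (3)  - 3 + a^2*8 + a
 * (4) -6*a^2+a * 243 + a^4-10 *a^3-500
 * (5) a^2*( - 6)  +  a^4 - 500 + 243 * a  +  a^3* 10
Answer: 4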